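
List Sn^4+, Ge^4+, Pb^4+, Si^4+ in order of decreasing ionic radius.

These ions sit in one column with identical charge. Each step down the periodic table adds a principal shell, increasing the radius.

Pb^4+ > Sn^4+ > Ge^4+ > Si^4+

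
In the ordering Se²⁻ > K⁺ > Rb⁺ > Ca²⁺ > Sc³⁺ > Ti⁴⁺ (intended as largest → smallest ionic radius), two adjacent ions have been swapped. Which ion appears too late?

Check each adjacent pair. K⁺ and Rb⁺ are reversed: same group and charge — period 4 sits above period 5, so K⁺ is smaller. No other neighbouring pair contradicts the periodic trends, so Rb⁺ is the ion listed too late.

Rb⁺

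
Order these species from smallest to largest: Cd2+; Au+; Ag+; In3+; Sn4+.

Electron counts and nuclear charges: Sn4+ has 46 e⁻ (Z=50), In3+ has 46 e⁻ (Z=49), Cd2+ has 46 e⁻ (Z=48), Ag+ has 46 e⁻ (Z=47), Au+ has 78 e⁻ (Z=79). Sn4+ < In3+ (both 46 e⁻, Z=50>49); In3+ < Cd2+ (both 46 e⁻, Z=49>48); Cd2+ < Ag+ (isoelectronic, higher Z=48 is smaller); Ag+ < Au+ (same group, period 5 vs 6).

Sn4+ < In3+ < Cd2+ < Ag+ < Au+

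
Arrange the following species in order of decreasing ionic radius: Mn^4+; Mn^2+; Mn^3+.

For a single element, ionic radius drops as positive charge rises — Mn^4+ < Mn^2+.

Mn^2+ > Mn^3+ > Mn^4+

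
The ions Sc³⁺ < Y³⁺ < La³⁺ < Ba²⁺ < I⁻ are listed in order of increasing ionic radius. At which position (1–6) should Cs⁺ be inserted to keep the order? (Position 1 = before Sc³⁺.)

Work out protons and electrons: Sc³⁺ has 18 e⁻ (Z=21), Y³⁺ has 36 e⁻ (Z=39), La³⁺ has 54 e⁻ (Z=57), Ba²⁺ has 54 e⁻ (Z=56), Cs⁺ has 54 e⁻ (Z=55), I⁻ has 54 e⁻ (Z=53). Sc³⁺ < Y³⁺ (same group, period 4 vs 5); Y³⁺ < La³⁺ (same group, 1 shell fewer); La³⁺ < Ba²⁺ (both 54 e⁻, Z=57>56); Ba²⁺ < Cs⁺ (both 54 e⁻, Z=56>55); Cs⁺ < I⁻ (both 54 e⁻, Z=55>53).
With Cs⁺ included the full order is Sc³⁺ < Y³⁺ < La³⁺ < Ba²⁺ < Cs⁺ < I⁻, so it takes position 5.

5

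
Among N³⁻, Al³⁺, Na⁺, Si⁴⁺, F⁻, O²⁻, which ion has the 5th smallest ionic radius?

Each ion has 10 electrons. The ranking follows nuclear charge in reverse — greater Z gives a smaller radius. Si⁴⁺ (Z=14), Al³⁺ (Z=13), Na⁺ (Z=11), F⁻ (Z=9), O²⁻ (Z=8), N³⁻ (Z=7).
That gives Si⁴⁺ < Al³⁺ < Na⁺ < F⁻ < O²⁻ < N³⁻. From the smallest end, number 5 is O²⁻.

O²⁻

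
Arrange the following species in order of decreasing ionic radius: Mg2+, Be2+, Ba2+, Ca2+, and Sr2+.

Ba2+ > Sr2+ > Ca2+ > Mg2+ > Be2+

Same group, same charge. Going down the group adds an extra shell of electrons, so the ion gets larger: Be2+ is highest in the group and smallest.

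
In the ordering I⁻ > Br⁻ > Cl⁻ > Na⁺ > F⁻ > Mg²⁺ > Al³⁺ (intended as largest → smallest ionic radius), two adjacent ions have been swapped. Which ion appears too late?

F⁻

Scanning neighbour by neighbour, only Na⁺/F⁻ violates a trend: they are isoelectronic (10 e⁻) and Na has more protons than F (11 vs 9), making Na⁺ smaller. That makes F⁻ the one sitting a position late relative to where it belongs.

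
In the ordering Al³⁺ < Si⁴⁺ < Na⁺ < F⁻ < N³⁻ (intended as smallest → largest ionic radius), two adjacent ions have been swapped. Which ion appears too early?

Al³⁺

Scanning neighbour by neighbour, only Al³⁺/Si⁴⁺ violates a trend: both have 10 electrons but Z(Si)=14 > Z(Al)=13, so Si⁴⁺ should be the smaller of the two. That makes Al³⁺ the one sitting a position early relative to where it belongs.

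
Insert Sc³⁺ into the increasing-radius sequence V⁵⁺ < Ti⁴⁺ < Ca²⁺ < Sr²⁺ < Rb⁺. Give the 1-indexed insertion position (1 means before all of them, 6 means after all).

3

First list Z and electron count for each: V⁵⁺ has 18 e⁻ (Z=23), Ti⁴⁺ has 18 e⁻ (Z=22), Sc³⁺ has 18 e⁻ (Z=21), Ca²⁺ has 18 e⁻ (Z=20), Sr²⁺ has 36 e⁻ (Z=38), Rb⁺ has 36 e⁻ (Z=37). V⁵⁺ < Ti⁴⁺ (isoelectronic, higher Z=23 is smaller); Ti⁴⁺ < Sc³⁺ (isoelectronic, higher Z=22 is smaller); Sc³⁺ < Ca²⁺ (isoelectronic, higher Z=21 is smaller); Ca²⁺ < Sr²⁺ (same group, 1 shell fewer); Sr²⁺ < Rb⁺ (isoelectronic, higher Z=38 is smaller).
The complete sequence is V⁵⁺ < Ti⁴⁺ < Sc³⁺ < Ca²⁺ < Sr²⁺ < Rb⁺. Sc³⁺ sits at position 3.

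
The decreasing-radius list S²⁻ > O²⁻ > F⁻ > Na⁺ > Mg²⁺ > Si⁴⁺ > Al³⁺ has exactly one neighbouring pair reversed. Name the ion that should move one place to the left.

Al³⁺

Check each adjacent pair. Si⁴⁺ and Al³⁺ are reversed: both have 10 electrons but Z(Si)=14 > Z(Al)=13, so Si⁴⁺ should be the smaller of the two. No other neighbouring pair contradicts the periodic trends, so Al³⁺ is the ion listed too late.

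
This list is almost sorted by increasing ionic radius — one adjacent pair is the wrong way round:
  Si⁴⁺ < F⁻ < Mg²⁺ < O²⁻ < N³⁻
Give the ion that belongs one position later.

F⁻

Check each adjacent pair. F⁻ and Mg²⁺ are reversed: both have 10 electrons but Z(Mg)=12 > Z(F)=9, so Mg²⁺ should be the smaller of the two. No other neighbouring pair contradicts the periodic trends, so F⁻ is the ion listed too early.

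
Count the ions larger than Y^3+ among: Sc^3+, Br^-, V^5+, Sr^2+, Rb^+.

3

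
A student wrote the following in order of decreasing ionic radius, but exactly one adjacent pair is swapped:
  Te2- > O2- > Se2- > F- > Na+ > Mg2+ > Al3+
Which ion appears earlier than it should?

O2-

Scanning neighbour by neighbour, only O2-/Se2- violates a trend: same group and charge — period 2 sits above period 4, so O2- is smaller. That makes O2- the one sitting a position early relative to where it belongs.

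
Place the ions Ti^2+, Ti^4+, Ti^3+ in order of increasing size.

Ti^4+ < Ti^3+ < Ti^2+

Same element, different charge: the more highly charged cation has fewer electrons and a greater effective nuclear charge per electron, making Ti^4+ the smallest.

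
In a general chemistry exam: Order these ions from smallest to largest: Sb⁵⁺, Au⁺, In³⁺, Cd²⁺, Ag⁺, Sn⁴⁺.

Electron counts and nuclear charges: Sb⁵⁺ (Z=51, 46 e⁻), Sn⁴⁺ (Z=50, 46 e⁻), In³⁺ (Z=49, 46 e⁻), Cd²⁺ (Z=48, 46 e⁻), Ag⁺ (Z=47, 46 e⁻), Au⁺ (Z=79, 78 e⁻). Sb⁵⁺ < Sn⁴⁺ (both 46 e⁻, Z=51>50); Sn⁴⁺ < In³⁺ (isoelectronic, higher Z=50 is smaller); In³⁺ < Cd²⁺ (both 46 e⁻, Z=49>48); Cd²⁺ < Ag⁺ (isoelectronic, higher Z=48 is smaller); Ag⁺ < Au⁺ (same group, period 5 vs 6).

Sb⁵⁺ < Sn⁴⁺ < In³⁺ < Cd²⁺ < Ag⁺ < Au⁺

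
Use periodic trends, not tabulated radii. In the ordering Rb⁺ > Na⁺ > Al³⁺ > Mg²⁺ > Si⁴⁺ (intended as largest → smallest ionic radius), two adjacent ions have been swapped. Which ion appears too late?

Mg²⁺

Scanning neighbour by neighbour, only Al³⁺/Mg²⁺ violates a trend: Al³⁺ and Mg²⁺ share 10 electrons; the higher nuclear charge on Al (Z=13) contracts it more, so Al³⁺ < Mg²⁺. That makes Mg²⁺ the one sitting a position late relative to where it belongs.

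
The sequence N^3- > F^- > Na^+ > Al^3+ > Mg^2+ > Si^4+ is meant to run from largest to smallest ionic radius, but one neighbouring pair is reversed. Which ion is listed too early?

Al^3+

Scanning neighbour by neighbour, only Al^3+/Mg^2+ violates a trend: Al^3+ and Mg^2+ share 10 electrons; the higher nuclear charge on Al (Z=13) contracts it more, so Al^3+ < Mg^2+. That makes Al^3+ the one sitting a position early relative to where it belongs.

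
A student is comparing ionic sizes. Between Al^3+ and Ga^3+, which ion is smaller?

Al^3+

Same group, same charge. Going down the group adds an extra shell of electrons, so the ion gets larger: Al^3+ is highest in the group and smallest.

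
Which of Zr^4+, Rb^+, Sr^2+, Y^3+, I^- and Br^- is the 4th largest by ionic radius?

Sr^2+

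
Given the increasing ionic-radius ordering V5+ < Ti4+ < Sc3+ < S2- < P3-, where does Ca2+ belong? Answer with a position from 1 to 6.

All of these have 18 electrons (isoelectronic). With the same electron cloud, the ion with the most protons pulls it in tightest. Nuclear charges: V5+ (Z=23), Ti4+ (Z=22), Sc3+ (Z=21), Ca2+ (Z=20), S2- (Z=16), P3- (Z=15). Highest Z is smallest.
With Ca2+ included the full order is V5+ < Ti4+ < Sc3+ < Ca2+ < S2- < P3-, so it takes position 4.

4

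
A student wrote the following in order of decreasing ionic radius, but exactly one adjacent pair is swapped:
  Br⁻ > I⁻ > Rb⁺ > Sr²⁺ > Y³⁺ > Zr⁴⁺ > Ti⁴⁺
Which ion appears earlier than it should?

Br⁻

Check each adjacent pair. Br⁻ and I⁻ are reversed: Br⁻ and I⁻ are in one column with the same charge; the lighter period-4 ion has one fewer shell and is smaller. No other neighbouring pair contradicts the periodic trends, so Br⁻ is the ion listed too early.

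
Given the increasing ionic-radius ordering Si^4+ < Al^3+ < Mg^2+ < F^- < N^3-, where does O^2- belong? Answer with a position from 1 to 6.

5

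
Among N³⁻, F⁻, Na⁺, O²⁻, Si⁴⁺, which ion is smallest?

Si⁴⁺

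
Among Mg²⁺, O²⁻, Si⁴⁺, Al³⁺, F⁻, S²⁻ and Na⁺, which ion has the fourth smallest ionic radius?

Electron counts and nuclear charges: Si⁴⁺: 10 e⁻, Z=14, Al³⁺: 10 e⁻, Z=13, Mg²⁺: 10 e⁻, Z=12, Na⁺: 10 e⁻, Z=11, F⁻: 10 e⁻, Z=9, O²⁻: 10 e⁻, Z=8, S²⁻: 18 e⁻, Z=16. Si⁴⁺ < Al³⁺ (both 10 e⁻, Z=14>13); Al³⁺ < Mg²⁺ (isoelectronic, higher Z=13 is smaller); Mg²⁺ < Na⁺ (isoelectronic, higher Z=12 is smaller); Na⁺ < F⁻ (both 10 e⁻, Z=11>9); F⁻ < O²⁻ (both 10 e⁻, Z=9>8); O²⁻ < S²⁻ (same group, 1 shell fewer).
Full ascending order: Si⁴⁺ < Al³⁺ < Mg²⁺ < Na⁺ < F⁻ < O²⁻ < S²⁻. Counting from the smallest, position 4 is Na⁺.

Na⁺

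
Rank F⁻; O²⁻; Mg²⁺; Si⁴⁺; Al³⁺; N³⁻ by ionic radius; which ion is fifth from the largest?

These species are isoelectronic with 10 electrons. The only difference is the number of protons: Si⁴⁺ (Z=14), Al³⁺ (Z=13), Mg²⁺ (Z=12), F⁻ (Z=9), O²⁻ (Z=8), N³⁻ (Z=7). The strongest nuclear pull (Si⁴⁺) gives the smallest ion.
Full ascending order: Si⁴⁺ < Al³⁺ < Mg²⁺ < F⁻ < O²⁻ < N³⁻. Counting from the largest, position 5 is Al³⁺.

Al³⁺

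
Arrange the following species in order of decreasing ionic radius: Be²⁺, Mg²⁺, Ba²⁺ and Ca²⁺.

All are in the same group with charge +2. Radius grows down the group as n (the outermost shell) increases.

Ba²⁺ > Ca²⁺ > Mg²⁺ > Be²⁺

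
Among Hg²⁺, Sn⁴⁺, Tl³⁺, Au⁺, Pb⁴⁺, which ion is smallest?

Sn⁴⁺

First list Z and electron count for each: Sn⁴⁺ (Z=50, 46 e⁻), Pb⁴⁺ (Z=82, 78 e⁻), Tl³⁺ (Z=81, 78 e⁻), Hg²⁺ (Z=80, 78 e⁻), Au⁺ (Z=79, 78 e⁻). Sn⁴⁺ < Pb⁴⁺ (same group, 1 shell fewer); Pb⁴⁺ < Tl³⁺ (isoelectronic, higher Z=82 is smaller); Tl³⁺ < Hg²⁺ (isoelectronic, higher Z=81 is smaller); Hg²⁺ < Au⁺ (isoelectronic, higher Z=80 is smaller).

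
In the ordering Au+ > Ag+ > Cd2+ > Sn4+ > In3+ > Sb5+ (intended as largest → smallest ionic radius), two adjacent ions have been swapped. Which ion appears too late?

In3+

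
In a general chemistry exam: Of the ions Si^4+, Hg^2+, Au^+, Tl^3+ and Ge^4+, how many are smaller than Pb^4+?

2

Tabulating Z and e⁻: Si^4+: 10 e⁻, Z=14, Ge^4+: 28 e⁻, Z=32, Pb^4+: 78 e⁻, Z=82, Tl^3+: 78 e⁻, Z=81, Hg^2+: 78 e⁻, Z=80, Au^+: 78 e⁻, Z=79. Si^4+ < Ge^4+ (same group, 1 shell fewer); Ge^4+ < Pb^4+ (same group, 2 shells fewer); Pb^4+ < Tl^3+ (both 78 e⁻, Z=82>81); Tl^3+ < Hg^2+ (both 78 e⁻, Z=81>80); Hg^2+ < Au^+ (isoelectronic, higher Z=80 is smaller).
Overall: Si^4+ < Ge^4+ < Pb^4+ < Tl^3+ < Hg^2+ < Au^+. Pb^4+ has 2 below it and 3 above. So 2 are smaller.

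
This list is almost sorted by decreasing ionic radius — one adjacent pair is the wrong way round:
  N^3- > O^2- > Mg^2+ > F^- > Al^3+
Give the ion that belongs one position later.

Mg^2+

The pair Mg^2+, F^- is the wrong way round — Mg^2+ and F^- share 10 electrons; the higher nuclear charge on Mg (Z=12) contracts it more, so Mg^2+ < F^-. All other adjacent pairs agree with periodic trends, so Mg^2+ is the misplaced ion.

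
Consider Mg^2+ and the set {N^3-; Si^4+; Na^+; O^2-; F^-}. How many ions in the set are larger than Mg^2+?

4

Each ion has 10 electrons. The ranking follows nuclear charge in reverse — greater Z gives a smaller radius. Si^4+ (Z=14), Mg^2+ (Z=12), Na^+ (Z=11), F^- (Z=9), O^2- (Z=8), N^3- (Z=7).
Placing each against Mg^2+: smaller — Si^4+; larger — Na^+, F^-, O^2-, N^3-. That's 4.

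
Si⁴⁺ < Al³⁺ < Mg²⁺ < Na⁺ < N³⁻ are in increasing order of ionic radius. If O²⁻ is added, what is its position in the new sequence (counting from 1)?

5

Each ion has 10 electrons. The ranking follows nuclear charge in reverse — greater Z gives a smaller radius. Si⁴⁺ (Z=14), Al³⁺ (Z=13), Mg²⁺ (Z=12), Na⁺ (Z=11), O²⁻ (Z=8), N³⁻ (Z=7).
With O²⁻ included the full order is Si⁴⁺ < Al³⁺ < Mg²⁺ < Na⁺ < O²⁻ < N³⁻, so it takes position 5.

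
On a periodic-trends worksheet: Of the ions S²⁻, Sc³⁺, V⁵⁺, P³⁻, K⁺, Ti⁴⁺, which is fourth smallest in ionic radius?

K⁺

These species are isoelectronic with 18 electrons. The only difference is the number of protons: V⁵⁺ (Z=23), Ti⁴⁺ (Z=22), Sc³⁺ (Z=21), K⁺ (Z=19), S²⁻ (Z=16), P³⁻ (Z=15). The strongest nuclear pull (V⁵⁺) gives the smallest ion.
So the order is V⁵⁺ < Ti⁴⁺ < Sc³⁺ < K⁺ < S²⁻ < P³⁻; the 4th-smallest ion is K⁺.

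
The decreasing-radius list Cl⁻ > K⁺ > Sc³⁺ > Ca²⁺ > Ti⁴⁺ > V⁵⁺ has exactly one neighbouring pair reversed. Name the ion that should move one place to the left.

Scanning neighbour by neighbour, only Sc³⁺/Ca²⁺ violates a trend: both have 18 electrons but Z(Sc)=21 > Z(Ca)=20, so Sc³⁺ should be the smaller of the two. That makes Ca²⁺ the one sitting a position late relative to where it belongs.

Ca²⁺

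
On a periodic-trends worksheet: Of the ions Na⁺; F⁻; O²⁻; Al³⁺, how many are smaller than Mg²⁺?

All of these have 10 electrons (isoelectronic). With the same electron cloud, the ion with the most protons pulls it in tightest. Nuclear charges: Al³⁺ (Z=13), Mg²⁺ (Z=12), Na⁺ (Z=11), F⁻ (Z=9), O²⁻ (Z=8). Highest Z is smallest.
Relative to Mg²⁺, the ions that are smaller are Al³⁺. So 1 is smaller.

1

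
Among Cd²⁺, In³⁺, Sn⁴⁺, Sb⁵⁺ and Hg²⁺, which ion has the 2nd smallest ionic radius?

Sn⁴⁺

Work out protons and electrons: Sb⁵⁺ (Z=51, 46 e⁻), Sn⁴⁺ (Z=50, 46 e⁻), In³⁺ (Z=49, 46 e⁻), Cd²⁺ (Z=48, 46 e⁻), Hg²⁺ (Z=80, 78 e⁻). Sb⁵⁺ < Sn⁴⁺ (both 46 e⁻, Z=51>50); Sn⁴⁺ < In³⁺ (isoelectronic, higher Z=50 is smaller); In³⁺ < Cd²⁺ (isoelectronic, higher Z=49 is smaller); Cd²⁺ < Hg²⁺ (same group, period 5 vs 6).
Full ascending order: Sb⁵⁺ < Sn⁴⁺ < In³⁺ < Cd²⁺ < Hg²⁺. Counting from the smallest, position 2 is Sn⁴⁺.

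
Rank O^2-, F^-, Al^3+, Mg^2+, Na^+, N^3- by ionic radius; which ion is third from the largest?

Each ion has 10 electrons. The ranking follows nuclear charge in reverse — greater Z gives a smaller radius. Al^3+ (Z=13), Mg^2+ (Z=12), Na^+ (Z=11), F^- (Z=9), O^2- (Z=8), N^3- (Z=7).
Full ascending order: Al^3+ < Mg^2+ < Na^+ < F^- < O^2- < N^3-. Counting from the largest, position 3 is F^-.

F^-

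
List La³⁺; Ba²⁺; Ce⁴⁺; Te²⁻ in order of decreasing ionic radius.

Te²⁻ > Ba²⁺ > La³⁺ > Ce⁴⁺

All of these have 54 electrons (isoelectronic). With the same electron cloud, the ion with the most protons pulls it in tightest. Nuclear charges: Ce⁴⁺ (Z=58), La³⁺ (Z=57), Ba²⁺ (Z=56), Te²⁻ (Z=52). Highest Z is smallest.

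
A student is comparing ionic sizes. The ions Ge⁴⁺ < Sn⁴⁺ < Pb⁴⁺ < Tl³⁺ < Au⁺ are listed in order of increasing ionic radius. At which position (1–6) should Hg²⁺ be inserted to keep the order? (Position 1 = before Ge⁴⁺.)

Work out protons and electrons: Ge⁴⁺ (Z=32, 28 e⁻), Sn⁴⁺ (Z=50, 46 e⁻), Pb⁴⁺ (Z=82, 78 e⁻), Tl³⁺ (Z=81, 78 e⁻), Hg²⁺ (Z=80, 78 e⁻), Au⁺ (Z=79, 78 e⁻). Ge⁴⁺ < Sn⁴⁺ (same group, period 4 vs 5); Sn⁴⁺ < Pb⁴⁺ (same group, period 5 vs 6); Pb⁴⁺ < Tl³⁺ (both 78 e⁻, Z=82>81); Tl³⁺ < Hg²⁺ (both 78 e⁻, Z=81>80); Hg²⁺ < Au⁺ (isoelectronic, higher Z=80 is smaller).
Merged order: Ge⁴⁺ < Sn⁴⁺ < Pb⁴⁺ < Tl³⁺ < Hg²⁺ < Au⁺ — Hg²⁺ is number 5.

5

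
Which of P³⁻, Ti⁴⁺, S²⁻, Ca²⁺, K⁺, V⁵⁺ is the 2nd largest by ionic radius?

All of these have 18 electrons (isoelectronic). With the same electron cloud, the ion with the most protons pulls it in tightest. Nuclear charges: V⁵⁺ (Z=23), Ti⁴⁺ (Z=22), Ca²⁺ (Z=20), K⁺ (Z=19), S²⁻ (Z=16), P³⁻ (Z=15). Highest Z is smallest.
So the order is V⁵⁺ < Ti⁴⁺ < Ca²⁺ < K⁺ < S²⁻ < P³⁻; the 2nd-largest ion is S²⁻.

S²⁻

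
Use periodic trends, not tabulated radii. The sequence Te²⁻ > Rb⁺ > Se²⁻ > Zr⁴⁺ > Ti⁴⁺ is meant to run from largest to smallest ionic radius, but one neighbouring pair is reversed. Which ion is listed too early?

Rb⁺

Check each adjacent pair. Rb⁺ and Se²⁻ are reversed: both have 36 electrons but Z(Rb)=37 > Z(Se)=34, so Rb⁺ should be the smaller of the two. No other neighbouring pair contradicts the periodic trends, so Rb⁺ is the ion listed too early.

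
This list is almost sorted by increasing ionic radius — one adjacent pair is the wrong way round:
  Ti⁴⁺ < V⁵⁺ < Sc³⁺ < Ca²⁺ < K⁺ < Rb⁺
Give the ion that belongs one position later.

Check each adjacent pair. Ti⁴⁺ and V⁵⁺ are reversed: V⁵⁺ and Ti⁴⁺ share 18 electrons; the higher nuclear charge on V (Z=23) contracts it more, so V⁵⁺ < Ti⁴⁺. No other neighbouring pair contradicts the periodic trends, so Ti⁴⁺ is the ion listed too early.

Ti⁴⁺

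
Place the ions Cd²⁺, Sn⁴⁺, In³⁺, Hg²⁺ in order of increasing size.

Sn⁴⁺: 46 e⁻, Z=50, In³⁺: 46 e⁻, Z=49, Cd²⁺: 46 e⁻, Z=48, Hg²⁺: 78 e⁻, Z=80. Sn⁴⁺ < In³⁺ (both 46 e⁻, Z=50>49); In³⁺ < Cd²⁺ (both 46 e⁻, Z=49>48); Cd²⁺ < Hg²⁺ (same group, period 5 vs 6).

Sn⁴⁺ < In³⁺ < Cd²⁺ < Hg²⁺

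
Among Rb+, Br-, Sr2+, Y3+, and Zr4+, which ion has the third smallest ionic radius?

Isoelectronic series (36 e⁻ each). Size is set by nuclear charge: more protons means a smaller ion. Zr4+ (Z=40), Y3+ (Z=39), Sr2+ (Z=38), Rb+ (Z=37), Br- (Z=35).
That gives Zr4+ < Y3+ < Sr2+ < Rb+ < Br-. From the smallest end, number 3 is Sr2+.

Sr2+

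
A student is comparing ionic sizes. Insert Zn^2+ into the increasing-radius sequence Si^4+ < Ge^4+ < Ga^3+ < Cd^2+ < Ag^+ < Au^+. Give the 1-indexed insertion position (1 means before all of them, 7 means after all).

First list Z and electron count for each: Si^4+ (Z=14, 10 e⁻), Ge^4+ (Z=32, 28 e⁻), Ga^3+ (Z=31, 28 e⁻), Zn^2+ (Z=30, 28 e⁻), Cd^2+ (Z=48, 46 e⁻), Ag^+ (Z=47, 46 e⁻), Au^+ (Z=79, 78 e⁻). Si^4+ < Ge^4+ (same group, period 3 vs 4); Ge^4+ < Ga^3+ (isoelectronic, higher Z=32 is smaller); Ga^3+ < Zn^2+ (isoelectronic, higher Z=31 is smaller); Zn^2+ < Cd^2+ (same group, period 4 vs 5); Cd^2+ < Ag^+ (both 46 e⁻, Z=48>47); Ag^+ < Au^+ (same group, 1 shell fewer).
Merged order: Si^4+ < Ge^4+ < Ga^3+ < Zn^2+ < Cd^2+ < Ag^+ < Au^+ — Zn^2+ is number 4.

4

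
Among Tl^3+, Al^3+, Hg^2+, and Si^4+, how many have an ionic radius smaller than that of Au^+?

4

Electron counts and nuclear charges: Si^4+: 10 e⁻, Z=14, Al^3+: 10 e⁻, Z=13, Tl^3+: 78 e⁻, Z=81, Hg^2+: 78 e⁻, Z=80, Au^+: 78 e⁻, Z=79. Si^4+ < Al^3+ (both 10 e⁻, Z=14>13); Al^3+ < Tl^3+ (same group, 3 shells fewer); Tl^3+ < Hg^2+ (isoelectronic, higher Z=81 is smaller); Hg^2+ < Au^+ (both 78 e⁻, Z=80>79).
Placing each against Au^+: smaller — Si^4+, Al^3+, Tl^3+, Hg^2+; larger — none. Count: 4.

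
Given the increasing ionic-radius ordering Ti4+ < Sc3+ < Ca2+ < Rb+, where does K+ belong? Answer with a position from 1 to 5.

Ti4+ has 18 e⁻ (Z=22), Sc3+ has 18 e⁻ (Z=21), Ca2+ has 18 e⁻ (Z=20), K+ has 18 e⁻ (Z=19), Rb+ has 36 e⁻ (Z=37). Ti4+ < Sc3+ (both 18 e⁻, Z=22>21); Sc3+ < Ca2+ (isoelectronic, higher Z=21 is smaller); Ca2+ < K+ (both 18 e⁻, Z=20>19); K+ < Rb+ (same group, period 4 vs 5).
Putting K+ in gives Ti4+ < Sc3+ < Ca2+ < K+ < Rb+; it lands at slot 4.

4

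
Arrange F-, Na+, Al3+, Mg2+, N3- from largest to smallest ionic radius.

Each ion has 10 electrons. The ranking follows nuclear charge in reverse — greater Z gives a smaller radius. Al3+ (Z=13), Mg2+ (Z=12), Na+ (Z=11), F- (Z=9), N3- (Z=7).

N3- > F- > Na+ > Mg2+ > Al3+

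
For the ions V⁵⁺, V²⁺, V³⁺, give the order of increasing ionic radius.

These are all V ions. Removing more electrons (higher positive charge) pulls the remaining electrons in closer, so V⁵⁺ is smallest and V²⁺ is largest.

V⁵⁺ < V³⁺ < V²⁺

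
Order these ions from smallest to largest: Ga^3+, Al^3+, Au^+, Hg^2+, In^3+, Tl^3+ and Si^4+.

Si^4+ < Al^3+ < Ga^3+ < In^3+ < Tl^3+ < Hg^2+ < Au^+

First list Z and electron count for each: Si^4+ (Z=14, 10 e⁻), Al^3+ (Z=13, 10 e⁻), Ga^3+ (Z=31, 28 e⁻), In^3+ (Z=49, 46 e⁻), Tl^3+ (Z=81, 78 e⁻), Hg^2+ (Z=80, 78 e⁻), Au^+ (Z=79, 78 e⁻). Si^4+ < Al^3+ (both 10 e⁻, Z=14>13); Al^3+ < Ga^3+ (same group, 1 shell fewer); Ga^3+ < In^3+ (same group, period 4 vs 5); In^3+ < Tl^3+ (same group, 1 shell fewer); Tl^3+ < Hg^2+ (both 78 e⁻, Z=81>80); Hg^2+ < Au^+ (isoelectronic, higher Z=80 is smaller).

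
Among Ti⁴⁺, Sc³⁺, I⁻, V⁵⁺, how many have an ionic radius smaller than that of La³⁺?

3

V⁵⁺ has 18 e⁻ (Z=23), Ti⁴⁺ has 18 e⁻ (Z=22), Sc³⁺ has 18 e⁻ (Z=21), La³⁺ has 54 e⁻ (Z=57), I⁻ has 54 e⁻ (Z=53). V⁵⁺ < Ti⁴⁺ (both 18 e⁻, Z=23>22); Ti⁴⁺ < Sc³⁺ (isoelectronic, higher Z=22 is smaller); Sc³⁺ < La³⁺ (same group, 2 shells fewer); La³⁺ < I⁻ (isoelectronic, higher Z=57 is smaller).
Ordering all of them (including La³⁺) by radius gives V⁵⁺ < Ti⁴⁺ < Sc³⁺ < La³⁺ < I⁻. That's 3.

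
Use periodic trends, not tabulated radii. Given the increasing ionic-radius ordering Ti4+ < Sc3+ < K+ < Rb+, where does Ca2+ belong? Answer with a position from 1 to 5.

Tabulating Z and e⁻: Ti4+: 18 e⁻, Z=22, Sc3+: 18 e⁻, Z=21, Ca2+: 18 e⁻, Z=20, K+: 18 e⁻, Z=19, Rb+: 36 e⁻, Z=37. Ti4+ < Sc3+ (both 18 e⁻, Z=22>21); Sc3+ < Ca2+ (both 18 e⁻, Z=21>20); Ca2+ < K+ (both 18 e⁻, Z=20>19); K+ < Rb+ (same group, period 4 vs 5).
With Ca2+ included the full order is Ti4+ < Sc3+ < Ca2+ < K+ < Rb+, so it takes position 3.

3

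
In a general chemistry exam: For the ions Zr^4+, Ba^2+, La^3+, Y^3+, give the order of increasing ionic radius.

Zr^4+ < Y^3+ < La^3+ < Ba^2+

Zr^4+ has 36 e⁻ (Z=40), Y^3+ has 36 e⁻ (Z=39), La^3+ has 54 e⁻ (Z=57), Ba^2+ has 54 e⁻ (Z=56). Zr^4+ < Y^3+ (isoelectronic, higher Z=40 is smaller); Y^3+ < La^3+ (same group, period 5 vs 6); La^3+ < Ba^2+ (isoelectronic, higher Z=57 is smaller).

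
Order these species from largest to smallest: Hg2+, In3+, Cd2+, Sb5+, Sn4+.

Sb5+: 46 e⁻, Z=51, Sn4+: 46 e⁻, Z=50, In3+: 46 e⁻, Z=49, Cd2+: 46 e⁻, Z=48, Hg2+: 78 e⁻, Z=80. Sb5+ < Sn4+ (both 46 e⁻, Z=51>50); Sn4+ < In3+ (isoelectronic, higher Z=50 is smaller); In3+ < Cd2+ (isoelectronic, higher Z=49 is smaller); Cd2+ < Hg2+ (same group, period 5 vs 6).

Hg2+ > Cd2+ > In3+ > Sn4+ > Sb5+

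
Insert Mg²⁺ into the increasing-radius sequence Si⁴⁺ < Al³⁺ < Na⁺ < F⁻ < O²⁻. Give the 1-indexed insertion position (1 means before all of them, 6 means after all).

These species are isoelectronic with 10 electrons. The only difference is the number of protons: Si⁴⁺ (Z=14), Al³⁺ (Z=13), Mg²⁺ (Z=12), Na⁺ (Z=11), F⁻ (Z=9), O²⁻ (Z=8). The strongest nuclear pull (Si⁴⁺) gives the smallest ion.
Merged order: Si⁴⁺ < Al³⁺ < Mg²⁺ < Na⁺ < F⁻ < O²⁻ — Mg²⁺ is number 3.

3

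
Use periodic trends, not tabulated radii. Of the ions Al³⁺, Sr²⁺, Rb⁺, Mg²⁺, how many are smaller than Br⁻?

4

Electron counts and nuclear charges: Al³⁺ (Z=13, 10 e⁻), Mg²⁺ (Z=12, 10 e⁻), Sr²⁺ (Z=38, 36 e⁻), Rb⁺ (Z=37, 36 e⁻), Br⁻ (Z=35, 36 e⁻). Al³⁺ < Mg²⁺ (both 10 e⁻, Z=13>12); Mg²⁺ < Sr²⁺ (same group, 2 shells fewer); Sr²⁺ < Rb⁺ (both 36 e⁻, Z=38>37); Rb⁺ < Br⁻ (isoelectronic, higher Z=37 is smaller).
Placing each against Br⁻: smaller — Al³⁺, Mg²⁺, Sr²⁺, Rb⁺; larger — none. So 4 are smaller.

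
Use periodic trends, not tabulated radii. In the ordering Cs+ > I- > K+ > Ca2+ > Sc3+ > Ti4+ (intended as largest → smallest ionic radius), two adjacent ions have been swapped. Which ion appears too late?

I-

The pair Cs+, I- is the wrong way round — Cs+ and I- share 54 electrons; the higher nuclear charge on Cs (Z=55) contracts it more, so Cs+ < I-. All other adjacent pairs agree with periodic trends, so I- is the misplaced ion.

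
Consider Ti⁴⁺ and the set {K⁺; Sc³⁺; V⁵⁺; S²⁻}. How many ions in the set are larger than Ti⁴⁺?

3

Isoelectronic series (18 e⁻ each). Size is set by nuclear charge: more protons means a smaller ion. V⁵⁺ (Z=23), Ti⁴⁺ (Z=22), Sc³⁺ (Z=21), K⁺ (Z=19), S²⁻ (Z=16).
Overall: V⁵⁺ < Ti⁴⁺ < Sc³⁺ < K⁺ < S²⁻. Ti⁴⁺ has 1 below it and 3 above. That's 3.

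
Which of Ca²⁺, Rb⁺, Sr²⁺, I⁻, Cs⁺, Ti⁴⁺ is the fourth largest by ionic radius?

Sr²⁺

Electron counts and nuclear charges: Ti⁴⁺: 18 e⁻, Z=22, Ca²⁺: 18 e⁻, Z=20, Sr²⁺: 36 e⁻, Z=38, Rb⁺: 36 e⁻, Z=37, Cs⁺: 54 e⁻, Z=55, I⁻: 54 e⁻, Z=53. Ti⁴⁺ < Ca²⁺ (isoelectronic, higher Z=22 is smaller); Ca²⁺ < Sr²⁺ (same group, 1 shell fewer); Sr²⁺ < Rb⁺ (both 36 e⁻, Z=38>37); Rb⁺ < Cs⁺ (same group, 1 shell fewer); Cs⁺ < I⁻ (both 54 e⁻, Z=55>53).
Ordering: Ti⁴⁺ < Ca²⁺ < Sr²⁺ < Rb⁺ < Cs⁺ < I⁻. The fourth largest is Sr²⁺.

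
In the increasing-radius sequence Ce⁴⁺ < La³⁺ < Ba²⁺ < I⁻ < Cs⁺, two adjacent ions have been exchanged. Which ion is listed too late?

Scanning neighbour by neighbour, only I⁻/Cs⁺ violates a trend: they are isoelectronic (54 e⁻) and Cs has more protons than I (55 vs 53), making Cs⁺ smaller. That makes Cs⁺ the one sitting a position late relative to where it belongs.

Cs⁺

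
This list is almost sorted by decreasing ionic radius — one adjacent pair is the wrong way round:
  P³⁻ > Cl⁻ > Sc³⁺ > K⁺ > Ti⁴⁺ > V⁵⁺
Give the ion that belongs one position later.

Sc³⁺

The pair Sc³⁺, K⁺ is the wrong way round — both have 18 electrons but Z(Sc)=21 > Z(K)=19, so Sc³⁺ should be the smaller of the two. All other adjacent pairs agree with periodic trends, so Sc³⁺ is the misplaced ion.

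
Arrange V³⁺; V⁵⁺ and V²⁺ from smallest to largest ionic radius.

Same element, different charge: the more highly charged cation has fewer electrons and a greater effective nuclear charge per electron, making V⁵⁺ the smallest.

V⁵⁺ < V³⁺ < V²⁺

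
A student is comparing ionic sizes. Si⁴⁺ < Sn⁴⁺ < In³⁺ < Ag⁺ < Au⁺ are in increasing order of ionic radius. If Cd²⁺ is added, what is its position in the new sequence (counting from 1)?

First list Z and electron count for each: Si⁴⁺ has 10 e⁻ (Z=14), Sn⁴⁺ has 46 e⁻ (Z=50), In³⁺ has 46 e⁻ (Z=49), Cd²⁺ has 46 e⁻ (Z=48), Ag⁺ has 46 e⁻ (Z=47), Au⁺ has 78 e⁻ (Z=79). Si⁴⁺ < Sn⁴⁺ (same group, period 3 vs 5); Sn⁴⁺ < In³⁺ (both 46 e⁻, Z=50>49); In³⁺ < Cd²⁺ (isoelectronic, higher Z=49 is smaller); Cd²⁺ < Ag⁺ (both 46 e⁻, Z=48>47); Ag⁺ < Au⁺ (same group, 1 shell fewer).
Putting Cd²⁺ in gives Si⁴⁺ < Sn⁴⁺ < In³⁺ < Cd²⁺ < Ag⁺ < Au⁺; it lands at slot 4.

4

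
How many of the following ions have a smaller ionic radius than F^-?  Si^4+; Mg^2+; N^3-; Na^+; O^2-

3

These species are isoelectronic with 10 electrons. The only difference is the number of protons: Si^4+ (Z=14), Mg^2+ (Z=12), Na^+ (Z=11), F^- (Z=9), O^2- (Z=8), N^3- (Z=7). The strongest nuclear pull (Si^4+) gives the smallest ion.
Placing each against F^-: smaller — Si^4+, Mg^2+, Na^+; larger — O^2-, N^3-. Count: 3.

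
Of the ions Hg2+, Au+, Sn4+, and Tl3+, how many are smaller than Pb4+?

First list Z and electron count for each: Sn4+ (Z=50, 46 e⁻), Pb4+ (Z=82, 78 e⁻), Tl3+ (Z=81, 78 e⁻), Hg2+ (Z=80, 78 e⁻), Au+ (Z=79, 78 e⁻). Sn4+ < Pb4+ (same group, 1 shell fewer); Pb4+ < Tl3+ (both 78 e⁻, Z=82>81); Tl3+ < Hg2+ (isoelectronic, higher Z=81 is smaller); Hg2+ < Au+ (isoelectronic, higher Z=80 is smaller).
Relative to Pb4+, the ions that are smaller are Sn4+. So 1 is smaller.

1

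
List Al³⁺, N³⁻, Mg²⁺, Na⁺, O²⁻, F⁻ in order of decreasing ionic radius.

All of these have 10 electrons (isoelectronic). With the same electron cloud, the ion with the most protons pulls it in tightest. Nuclear charges: Al³⁺ (Z=13), Mg²⁺ (Z=12), Na⁺ (Z=11), F⁻ (Z=9), O²⁻ (Z=8), N³⁻ (Z=7). Highest Z is smallest.

N³⁻ > O²⁻ > F⁻ > Na⁺ > Mg²⁺ > Al³⁺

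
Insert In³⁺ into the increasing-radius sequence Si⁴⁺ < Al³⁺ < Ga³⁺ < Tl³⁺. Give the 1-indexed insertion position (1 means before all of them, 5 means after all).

4

Work out protons and electrons: Si⁴⁺ (Z=14, 10 e⁻), Al³⁺ (Z=13, 10 e⁻), Ga³⁺ (Z=31, 28 e⁻), In³⁺ (Z=49, 46 e⁻), Tl³⁺ (Z=81, 78 e⁻). Si⁴⁺ < Al³⁺ (both 10 e⁻, Z=14>13); Al³⁺ < Ga³⁺ (same group, 1 shell fewer); Ga³⁺ < In³⁺ (same group, 1 shell fewer); In³⁺ < Tl³⁺ (same group, 1 shell fewer).
Merged order: Si⁴⁺ < Al³⁺ < Ga³⁺ < In³⁺ < Tl³⁺ — In³⁺ is number 4.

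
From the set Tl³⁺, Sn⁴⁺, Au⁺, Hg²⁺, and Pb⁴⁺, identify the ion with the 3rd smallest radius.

Tl³⁺

Electron counts and nuclear charges: Sn⁴⁺ has 46 e⁻ (Z=50), Pb⁴⁺ has 78 e⁻ (Z=82), Tl³⁺ has 78 e⁻ (Z=81), Hg²⁺ has 78 e⁻ (Z=80), Au⁺ has 78 e⁻ (Z=79). Sn⁴⁺ < Pb⁴⁺ (same group, period 5 vs 6); Pb⁴⁺ < Tl³⁺ (isoelectronic, higher Z=82 is smaller); Tl³⁺ < Hg²⁺ (both 78 e⁻, Z=81>80); Hg²⁺ < Au⁺ (isoelectronic, higher Z=80 is smaller).
Full ascending order: Sn⁴⁺ < Pb⁴⁺ < Tl³⁺ < Hg²⁺ < Au⁺. Counting from the smallest, position 3 is Tl³⁺.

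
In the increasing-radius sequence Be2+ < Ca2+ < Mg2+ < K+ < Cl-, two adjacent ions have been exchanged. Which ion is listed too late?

The pair Ca2+, Mg2+ is the wrong way round — same group and charge — period 3 sits above period 4, so Mg2+ is smaller. All other adjacent pairs agree with periodic trends, so Mg2+ is the misplaced ion.

Mg2+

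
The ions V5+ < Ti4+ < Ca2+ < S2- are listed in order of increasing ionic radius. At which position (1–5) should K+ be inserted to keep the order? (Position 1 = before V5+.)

4

Isoelectronic series (18 e⁻ each). Size is set by nuclear charge: more protons means a smaller ion. V5+ (Z=23), Ti4+ (Z=22), Ca2+ (Z=20), K+ (Z=19), S2- (Z=16).
Putting K+ in gives V5+ < Ti4+ < Ca2+ < K+ < S2-; it lands at slot 4.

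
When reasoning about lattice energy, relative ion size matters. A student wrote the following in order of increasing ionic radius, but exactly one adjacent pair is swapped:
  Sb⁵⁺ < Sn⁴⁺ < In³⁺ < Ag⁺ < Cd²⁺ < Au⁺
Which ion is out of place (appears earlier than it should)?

Scanning neighbour by neighbour, only Ag⁺/Cd²⁺ violates a trend: Cd²⁺ and Ag⁺ share 46 electrons; the higher nuclear charge on Cd (Z=48) contracts it more, so Cd²⁺ < Ag⁺. That makes Ag⁺ the one sitting a position early relative to where it belongs.

Ag⁺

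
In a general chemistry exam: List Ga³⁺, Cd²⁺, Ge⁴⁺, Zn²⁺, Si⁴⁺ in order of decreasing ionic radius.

Si⁴⁺ (Z=14, 10 e⁻), Ge⁴⁺ (Z=32, 28 e⁻), Ga³⁺ (Z=31, 28 e⁻), Zn²⁺ (Z=30, 28 e⁻), Cd²⁺ (Z=48, 46 e⁻). Si⁴⁺ < Ge⁴⁺ (same group, period 3 vs 4); Ge⁴⁺ < Ga³⁺ (isoelectronic, higher Z=32 is smaller); Ga³⁺ < Zn²⁺ (both 28 e⁻, Z=31>30); Zn²⁺ < Cd²⁺ (same group, 1 shell fewer).

Cd²⁺ > Zn²⁺ > Ga³⁺ > Ge⁴⁺ > Si⁴⁺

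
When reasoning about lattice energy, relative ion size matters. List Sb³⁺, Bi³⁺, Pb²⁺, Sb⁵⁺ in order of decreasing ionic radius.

Work out protons and electrons: Sb⁵⁺ (Z=51, 46 e⁻), Sb³⁺ (Z=51, 48 e⁻), Bi³⁺ (Z=83, 80 e⁻), Pb²⁺ (Z=82, 80 e⁻). Sb⁵⁺ < Sb³⁺ (same element, +5 vs +3); Sb³⁺ < Bi³⁺ (same group, 1 shell fewer); Bi³⁺ < Pb²⁺ (isoelectronic, higher Z=83 is smaller).

Pb²⁺ > Bi³⁺ > Sb³⁺ > Sb⁵⁺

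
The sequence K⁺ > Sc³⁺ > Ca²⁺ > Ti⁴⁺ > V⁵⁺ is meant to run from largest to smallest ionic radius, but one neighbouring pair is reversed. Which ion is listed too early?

Scanning neighbour by neighbour, only Sc³⁺/Ca²⁺ violates a trend: Sc³⁺ and Ca²⁺ share 18 electrons; the higher nuclear charge on Sc (Z=21) contracts it more, so Sc³⁺ < Ca²⁺. That makes Sc³⁺ the one sitting a position early relative to where it belongs.

Sc³⁺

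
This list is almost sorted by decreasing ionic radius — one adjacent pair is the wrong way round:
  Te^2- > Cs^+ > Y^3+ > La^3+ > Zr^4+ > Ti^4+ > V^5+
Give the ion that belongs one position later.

Check each adjacent pair. Y^3+ and La^3+ are reversed: same group and charge — period 5 sits above period 6, so Y^3+ is smaller. No other neighbouring pair contradicts the periodic trends, so Y^3+ is the ion listed too early.

Y^3+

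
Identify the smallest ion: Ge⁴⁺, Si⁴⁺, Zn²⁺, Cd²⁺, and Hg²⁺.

Electron counts and nuclear charges: Si⁴⁺ has 10 e⁻ (Z=14), Ge⁴⁺ has 28 e⁻ (Z=32), Zn²⁺ has 28 e⁻ (Z=30), Cd²⁺ has 46 e⁻ (Z=48), Hg²⁺ has 78 e⁻ (Z=80). Si⁴⁺ < Ge⁴⁺ (same group, period 3 vs 4); Ge⁴⁺ < Zn²⁺ (both 28 e⁻, Z=32>30); Zn²⁺ < Cd²⁺ (same group, period 4 vs 5); Cd²⁺ < Hg²⁺ (same group, period 5 vs 6).

Si⁴⁺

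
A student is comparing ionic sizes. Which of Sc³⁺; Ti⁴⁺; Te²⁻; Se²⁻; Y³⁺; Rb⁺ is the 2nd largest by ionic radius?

Se²⁻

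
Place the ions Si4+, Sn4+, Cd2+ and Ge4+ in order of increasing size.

Si4+ < Ge4+ < Sn4+ < Cd2+

First list Z and electron count for each: Si4+: 10 e⁻, Z=14, Ge4+: 28 e⁻, Z=32, Sn4+: 46 e⁻, Z=50, Cd2+: 46 e⁻, Z=48. Si4+ < Ge4+ (same group, 1 shell fewer); Ge4+ < Sn4+ (same group, period 4 vs 5); Sn4+ < Cd2+ (isoelectronic, higher Z=50 is smaller).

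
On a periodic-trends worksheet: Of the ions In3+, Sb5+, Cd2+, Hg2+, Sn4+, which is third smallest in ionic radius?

In3+

Sb5+ has 46 e⁻ (Z=51), Sn4+ has 46 e⁻ (Z=50), In3+ has 46 e⁻ (Z=49), Cd2+ has 46 e⁻ (Z=48), Hg2+ has 78 e⁻ (Z=80). Sb5+ < Sn4+ (both 46 e⁻, Z=51>50); Sn4+ < In3+ (isoelectronic, higher Z=50 is smaller); In3+ < Cd2+ (isoelectronic, higher Z=49 is smaller); Cd2+ < Hg2+ (same group, period 5 vs 6).
Full ascending order: Sb5+ < Sn4+ < In3+ < Cd2+ < Hg2+. Counting from the smallest, position 3 is In3+.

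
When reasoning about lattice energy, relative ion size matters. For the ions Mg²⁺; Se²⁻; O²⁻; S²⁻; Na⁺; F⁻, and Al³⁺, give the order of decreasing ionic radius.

Electron counts and nuclear charges: Al³⁺: 10 e⁻, Z=13, Mg²⁺: 10 e⁻, Z=12, Na⁺: 10 e⁻, Z=11, F⁻: 10 e⁻, Z=9, O²⁻: 10 e⁻, Z=8, S²⁻: 18 e⁻, Z=16, Se²⁻: 36 e⁻, Z=34. Al³⁺ < Mg²⁺ (both 10 e⁻, Z=13>12); Mg²⁺ < Na⁺ (isoelectronic, higher Z=12 is smaller); Na⁺ < F⁻ (both 10 e⁻, Z=11>9); F⁻ < O²⁻ (isoelectronic, higher Z=9 is smaller); O²⁻ < S²⁻ (same group, period 2 vs 3); S²⁻ < Se²⁻ (same group, period 3 vs 4).

Se²⁻ > S²⁻ > O²⁻ > F⁻ > Na⁺ > Mg²⁺ > Al³⁺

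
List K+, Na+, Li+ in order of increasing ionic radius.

Li+ < Na+ < K+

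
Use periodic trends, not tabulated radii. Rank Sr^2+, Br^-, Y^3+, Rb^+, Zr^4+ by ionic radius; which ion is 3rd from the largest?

Isoelectronic series (36 e⁻ each). Size is set by nuclear charge: more protons means a smaller ion. Zr^4+ (Z=40), Y^3+ (Z=39), Sr^2+ (Z=38), Rb^+ (Z=37), Br^- (Z=35).
Full ascending order: Zr^4+ < Y^3+ < Sr^2+ < Rb^+ < Br^-. Counting from the largest, position 3 is Sr^2+.

Sr^2+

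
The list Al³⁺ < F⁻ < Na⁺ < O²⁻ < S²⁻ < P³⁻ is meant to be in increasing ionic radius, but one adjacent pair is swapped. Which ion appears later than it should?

Na⁺

The pair F⁻, Na⁺ is the wrong way round — both have 10 electrons but Z(Na)=11 > Z(F)=9, so Na⁺ should be the smaller of the two. All other adjacent pairs agree with periodic trends, so Na⁺ is the misplaced ion.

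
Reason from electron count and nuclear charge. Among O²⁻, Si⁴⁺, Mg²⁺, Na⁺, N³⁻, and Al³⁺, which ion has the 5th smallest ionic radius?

O²⁻

All of these have 10 electrons (isoelectronic). With the same electron cloud, the ion with the most protons pulls it in tightest. Nuclear charges: Si⁴⁺ (Z=14), Al³⁺ (Z=13), Mg²⁺ (Z=12), Na⁺ (Z=11), O²⁻ (Z=8), N³⁻ (Z=7). Highest Z is smallest.
So the order is Si⁴⁺ < Al³⁺ < Mg²⁺ < Na⁺ < O²⁻ < N³⁻; the 5th-smallest ion is O²⁻.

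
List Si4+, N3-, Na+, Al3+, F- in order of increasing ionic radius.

Si4+ < Al3+ < Na+ < F- < N3-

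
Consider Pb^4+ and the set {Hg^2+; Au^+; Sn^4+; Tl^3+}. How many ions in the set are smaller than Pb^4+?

1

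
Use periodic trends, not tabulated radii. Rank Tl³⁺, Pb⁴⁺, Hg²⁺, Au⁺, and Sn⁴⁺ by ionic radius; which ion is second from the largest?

Work out protons and electrons: Sn⁴⁺: 46 e⁻, Z=50, Pb⁴⁺: 78 e⁻, Z=82, Tl³⁺: 78 e⁻, Z=81, Hg²⁺: 78 e⁻, Z=80, Au⁺: 78 e⁻, Z=79. Sn⁴⁺ < Pb⁴⁺ (same group, period 5 vs 6); Pb⁴⁺ < Tl³⁺ (both 78 e⁻, Z=82>81); Tl³⁺ < Hg²⁺ (isoelectronic, higher Z=81 is smaller); Hg²⁺ < Au⁺ (both 78 e⁻, Z=80>79).
That gives Sn⁴⁺ < Pb⁴⁺ < Tl³⁺ < Hg²⁺ < Au⁺. From the largest end, number 2 is Hg²⁺.

Hg²⁺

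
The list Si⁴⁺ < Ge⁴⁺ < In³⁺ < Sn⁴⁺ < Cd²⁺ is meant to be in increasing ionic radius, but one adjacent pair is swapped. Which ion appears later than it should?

Sn⁴⁺

Compare adjacent ions: Sn⁴⁺ and In³⁺ share 46 electrons; the higher nuclear charge on Sn (Z=50) contracts it more, so Sn⁴⁺ < In³⁺ — yet in this increasing list In³⁺ sits before Sn⁴⁺. Nothing else is reversed, so Sn⁴⁺ should move one place to the left.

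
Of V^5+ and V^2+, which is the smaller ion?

V^5+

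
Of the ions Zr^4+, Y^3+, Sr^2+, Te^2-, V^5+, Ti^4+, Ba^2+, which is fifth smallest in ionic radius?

Sr^2+

Work out protons and electrons: V^5+: 18 e⁻, Z=23, Ti^4+: 18 e⁻, Z=22, Zr^4+: 36 e⁻, Z=40, Y^3+: 36 e⁻, Z=39, Sr^2+: 36 e⁻, Z=38, Ba^2+: 54 e⁻, Z=56, Te^2-: 54 e⁻, Z=52. V^5+ < Ti^4+ (both 18 e⁻, Z=23>22); Ti^4+ < Zr^4+ (same group, period 4 vs 5); Zr^4+ < Y^3+ (both 36 e⁻, Z=40>39); Y^3+ < Sr^2+ (both 36 e⁻, Z=39>38); Sr^2+ < Ba^2+ (same group, 1 shell fewer); Ba^2+ < Te^2- (both 54 e⁻, Z=56>52).
Ordering: V^5+ < Ti^4+ < Zr^4+ < Y^3+ < Sr^2+ < Ba^2+ < Te^2-. The fifth smallest is Sr^2+.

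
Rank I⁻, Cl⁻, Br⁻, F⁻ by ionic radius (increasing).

These ions sit in one column with identical charge. Each step down the periodic table adds a principal shell, increasing the radius.

F⁻ < Cl⁻ < Br⁻ < I⁻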